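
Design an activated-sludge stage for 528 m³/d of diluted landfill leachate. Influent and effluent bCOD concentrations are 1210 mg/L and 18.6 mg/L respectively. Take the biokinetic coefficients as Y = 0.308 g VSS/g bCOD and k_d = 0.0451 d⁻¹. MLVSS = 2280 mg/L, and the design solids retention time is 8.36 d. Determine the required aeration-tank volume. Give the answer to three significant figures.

Steady-state biomass mass balance: V·X·(1 + k_d·θ_c) = Y·Q·(S₀ − S)·θ_c, so V = 0.308 × 528 × (1210 − 18.6) × 8.36 / [2280 × (1 + 0.0451 × 8.36)] = 1.62×10^6 / 3140 = 515.9 m³.

V ≈ 516 m³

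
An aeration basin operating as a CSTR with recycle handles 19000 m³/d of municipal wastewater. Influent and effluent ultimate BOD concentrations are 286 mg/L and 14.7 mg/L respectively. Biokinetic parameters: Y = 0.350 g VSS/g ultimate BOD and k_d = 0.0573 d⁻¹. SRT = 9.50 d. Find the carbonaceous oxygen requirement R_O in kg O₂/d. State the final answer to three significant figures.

R_O ≈ 3500 kg O₂/d

The observed yield is Y_obs = Y/(1 + k_d·θ_c) = 0.350 / (1 + 0.0573 × 9.50) = 0.350 / 1.544 = 0.2266 g VSS per g ultimate BOD removed.
Substrate removed = Q·(S₀ − S) = 19000 m³/d × (286 − 14.7) g/m³ = 5.15×10^6 g/d = 5155 kg/d.
P_X = Y_obs·Q·(S₀ − S) = 0.2266 × 5155 = 1168 kg VSS/d.
Carbonaceous O₂ demand = substrate oxidised − cell-mass equivalent = 5155 − 1.42 × 1168 = 3496 kg O₂/d.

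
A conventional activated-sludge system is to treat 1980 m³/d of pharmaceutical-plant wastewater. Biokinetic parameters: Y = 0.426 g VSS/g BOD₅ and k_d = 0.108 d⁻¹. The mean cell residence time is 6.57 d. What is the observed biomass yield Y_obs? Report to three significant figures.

Y_obs ≈ 0.249 g VSS/g BOD₅

Y_obs = Y / (1 + k_d θ_c) = 0.426 / (1 + 0.108 × 6.57) = 0.426 / 1.710 = 0.2492.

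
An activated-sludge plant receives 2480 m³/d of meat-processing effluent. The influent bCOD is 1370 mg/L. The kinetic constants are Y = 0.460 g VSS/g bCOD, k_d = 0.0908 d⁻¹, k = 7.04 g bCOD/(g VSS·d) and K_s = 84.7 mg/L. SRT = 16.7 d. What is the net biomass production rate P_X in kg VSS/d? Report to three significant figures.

From the Monod/SRT balance for a CMAS, S = K_s·(1+k_d θ_c)/[θ_c·(Y k − k_d) − 1] = 84.7 × (1 + 0.0908 × 16.7) / [16.7 × (0.460 × 7.04 − 0.0908) − 1] = 213.1 / 51.56 = 4.133 mg/L.
The observed yield is Y_obs = Y/(1 + k_d·θ_c) = 0.460 / (1 + 0.0908 × 16.7) = 0.460 / 2.516 = 0.1828 g VSS per g bCOD removed.
Substrate removed = Q·(S₀ − S) = 2480 m³/d × (1370 − 4.13) g/m³ = 3.39×10^6 g/d = 3387 kg/d.
So the net sludge growth is P_X = 0.1828 × 3387 = 619.2 kg VSS/d.

P_X ≈ 619 kg VSS/d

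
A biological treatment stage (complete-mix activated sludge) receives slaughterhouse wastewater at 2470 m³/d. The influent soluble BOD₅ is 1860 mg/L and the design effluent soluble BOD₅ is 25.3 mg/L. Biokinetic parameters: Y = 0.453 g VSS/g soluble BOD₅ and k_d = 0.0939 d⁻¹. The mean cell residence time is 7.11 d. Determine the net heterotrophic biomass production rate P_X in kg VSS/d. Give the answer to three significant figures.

Correct the yield for decay: Y_obs = Y/(1 + k_d θ_c) = 0.453 / (1 + 0.0939 × 7.11) = 0.453 / 1.668 = 0.2716.
Q·(S₀ − S) = 2470 × (1860 − 25.3) × 10⁻³ = 4532 kg/d removed.
Biomass produced: P_X = Y_obs·Q·ΔS = 0.2716 × 4532 ≈ 1231 kg VSS/d.

P_X ≈ 1230 kg VSS/d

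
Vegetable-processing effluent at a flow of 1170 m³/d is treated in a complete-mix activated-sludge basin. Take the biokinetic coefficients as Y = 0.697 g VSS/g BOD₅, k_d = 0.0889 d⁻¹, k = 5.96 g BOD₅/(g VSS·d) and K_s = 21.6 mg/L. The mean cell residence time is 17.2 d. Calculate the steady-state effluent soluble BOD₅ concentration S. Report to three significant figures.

S ≈ 0.793 mg/L

From the Monod/SRT balance for a CMAS, S = K_s·(1+k_d θ_c)/[θ_c·(Y k − k_d) − 1] = 21.6 × (1 + 0.0889 × 17.2) / [17.2 × (0.697 × 5.96 − 0.0889) − 1] = 54.63 / 68.92 = 0.7926 mg/L.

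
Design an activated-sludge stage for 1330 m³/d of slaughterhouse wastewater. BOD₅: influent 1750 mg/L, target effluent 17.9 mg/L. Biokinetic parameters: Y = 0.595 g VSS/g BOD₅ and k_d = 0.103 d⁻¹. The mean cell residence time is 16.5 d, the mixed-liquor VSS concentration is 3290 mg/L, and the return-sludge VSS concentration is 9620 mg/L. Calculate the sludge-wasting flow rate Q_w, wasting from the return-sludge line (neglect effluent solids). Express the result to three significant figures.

Q_w ≈ 52.8 m³/d

Steady-state biomass mass balance: V·X·(1 + k_d·θ_c) = Y·Q·(S₀ − S)·θ_c, so V = 0.595 × 1330 × (1750 − 17.9) × 16.5 / [3290 × (1 + 0.103 × 16.5)] = 2.26×10^7 / 8881 = 2547 m³.
Q_w = (V·X)/(θ_c X_r) = 2547 × 3290 / (16.5 × 9620) = 52.78 m³/d.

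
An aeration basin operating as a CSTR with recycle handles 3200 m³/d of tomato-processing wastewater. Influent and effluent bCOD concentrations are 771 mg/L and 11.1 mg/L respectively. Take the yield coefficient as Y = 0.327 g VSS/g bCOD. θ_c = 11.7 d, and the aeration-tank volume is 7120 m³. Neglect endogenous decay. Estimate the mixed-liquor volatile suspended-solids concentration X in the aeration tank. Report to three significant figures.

X = Y·Q·ΔS·θ_c / V = 0.327 × 3200 × (771 − 11.1) × 11.7 / 7120 = 1307 mg/L.

X ≈ 1310 mg/L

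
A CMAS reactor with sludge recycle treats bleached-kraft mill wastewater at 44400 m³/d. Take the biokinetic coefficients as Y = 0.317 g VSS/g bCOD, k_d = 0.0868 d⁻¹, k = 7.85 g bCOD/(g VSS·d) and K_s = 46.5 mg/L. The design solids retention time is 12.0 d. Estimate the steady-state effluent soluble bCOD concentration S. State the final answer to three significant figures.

S ≈ 3.41 mg/L

From the Monod/SRT balance for a CMAS, S = K_s·(1+k_d θ_c)/[θ_c·(Y k − k_d) − 1] = 46.5 × (1 + 0.0868 × 12.0) / [12.0 × (0.317 × 7.85 − 0.0868) − 1] = 94.93 / 27.82 = 3.412 mg/L.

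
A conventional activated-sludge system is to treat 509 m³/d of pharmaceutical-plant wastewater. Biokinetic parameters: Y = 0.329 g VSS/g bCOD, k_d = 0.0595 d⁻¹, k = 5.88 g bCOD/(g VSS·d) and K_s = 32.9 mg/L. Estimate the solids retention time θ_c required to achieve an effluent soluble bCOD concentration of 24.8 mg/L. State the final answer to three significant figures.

At the target effluent, Y k S/(K_s+S) = 0.329×5.88×24.8/57.70 = 0.8315 d⁻¹.
θ_c = 1/(μ − k_d) = 1/(0.8315 − 0.0595) = 1/0.7720 = 1.295 d.

θ_c ≈ 1.30 d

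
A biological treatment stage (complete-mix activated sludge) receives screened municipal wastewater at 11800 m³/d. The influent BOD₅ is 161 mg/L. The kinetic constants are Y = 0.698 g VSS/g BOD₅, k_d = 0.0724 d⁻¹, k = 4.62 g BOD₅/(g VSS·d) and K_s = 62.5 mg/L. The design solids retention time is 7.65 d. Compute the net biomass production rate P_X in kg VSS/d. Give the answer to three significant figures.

For a completely mixed reactor with recycle the Lawrence–McCarty relation gives S = K_s·(1 + k_d·θ_c) / [θ_c·(Y·k − k_d) − 1] = 62.5 × (1 + 0.0724 × 7.65) / [7.65 × (0.698 × 4.62 − 0.0724) − 1] = 97.12 / 23.12 = 4.201 mg/L.
Y_obs = Y / (1 + k_d θ_c) = 0.698 / (1 + 0.0724 × 7.65) = 0.698 / 1.554 = 0.4492.
Substrate removed = Q·(S₀ − S) = 11800 m³/d × (161 − 4.20) g/m³ = 1.85×10^6 g/d = 1850 kg/d.
So the net sludge growth is P_X = 0.4492 × 1850 = 831.1 kg VSS/d.

P_X ≈ 831 kg VSS/d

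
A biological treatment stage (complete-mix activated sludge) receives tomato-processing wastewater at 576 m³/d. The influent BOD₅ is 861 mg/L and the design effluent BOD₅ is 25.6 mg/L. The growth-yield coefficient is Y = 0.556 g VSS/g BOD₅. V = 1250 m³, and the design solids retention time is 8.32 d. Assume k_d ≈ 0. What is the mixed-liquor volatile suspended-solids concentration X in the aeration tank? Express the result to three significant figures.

X = Y·Q·ΔS·θ_c / V = 0.556 × 576 × (861 − 25.6) × 8.32 / 1250 = 1781 mg/L.

X ≈ 1780 mg/L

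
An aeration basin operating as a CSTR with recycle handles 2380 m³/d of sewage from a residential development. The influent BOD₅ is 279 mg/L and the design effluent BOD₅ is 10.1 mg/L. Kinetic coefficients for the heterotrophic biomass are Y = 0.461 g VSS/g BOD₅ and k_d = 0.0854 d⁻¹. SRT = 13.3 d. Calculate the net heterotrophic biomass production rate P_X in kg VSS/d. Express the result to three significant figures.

Observed yield with endogenous decay: Y_obs = Y / (1 + k_d·θ_c) = 0.461 / (1 + 0.0854 × 13.3) = 0.461 / 2.136 = 0.2158 g VSS/g BOD₅.
Q·(S₀ − S) = 2380 × (279 − 10.1) × 10⁻³ = 640.0 kg/d removed.
Biomass produced: P_X = Y_obs·Q·ΔS = 0.2158 × 640.0 ≈ 138.1 kg VSS/d.

P_X ≈ 138 kg VSS/d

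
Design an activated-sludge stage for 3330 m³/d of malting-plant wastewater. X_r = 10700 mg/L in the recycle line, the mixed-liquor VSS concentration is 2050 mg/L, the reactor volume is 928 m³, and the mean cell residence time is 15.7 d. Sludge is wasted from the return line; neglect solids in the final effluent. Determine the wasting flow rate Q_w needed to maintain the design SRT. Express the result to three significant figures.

Q_w ≈ 11.3 m³/d

Q_w = (V·X)/(θ_c X_r) = 928.0 × 2050 / (15.7 × 10700) = 11.32 m³/d.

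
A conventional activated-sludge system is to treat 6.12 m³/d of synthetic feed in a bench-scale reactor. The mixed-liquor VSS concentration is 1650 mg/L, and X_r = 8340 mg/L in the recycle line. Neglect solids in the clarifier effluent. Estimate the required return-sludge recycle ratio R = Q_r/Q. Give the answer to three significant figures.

Mass balance around the secondary clarifier (neglecting effluent solids): R = X / (X_r − X) = 1650 / (8340 − 1650) = 0.2466.

R ≈ 0.247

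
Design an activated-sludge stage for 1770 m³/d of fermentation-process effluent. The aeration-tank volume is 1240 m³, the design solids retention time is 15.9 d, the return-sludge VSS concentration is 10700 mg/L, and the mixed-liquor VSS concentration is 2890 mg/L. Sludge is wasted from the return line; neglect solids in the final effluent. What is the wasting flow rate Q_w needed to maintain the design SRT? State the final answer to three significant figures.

Q_w ≈ 21.1 m³/d

Q_w = (V·X)/(θ_c X_r) = 1240 × 2890 / (15.9 × 10700) = 21.06 m³/d.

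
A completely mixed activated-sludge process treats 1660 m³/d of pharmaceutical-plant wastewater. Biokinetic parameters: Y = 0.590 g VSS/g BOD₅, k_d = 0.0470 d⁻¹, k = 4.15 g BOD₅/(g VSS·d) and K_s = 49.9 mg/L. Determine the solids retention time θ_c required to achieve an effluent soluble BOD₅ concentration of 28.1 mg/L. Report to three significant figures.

θ_c ≈ 1.20 d

From 1/θ_c = Y·k·S/(K_s + S) − k_d: Y·k·S/(K_s+S) = 0.590 × 4.15 × 28.1 / (49.9 + 28.1) = 0.8821 d⁻¹.
θ_c = 1/(μ − k_d) = 1/(0.8821 − 0.0470) = 1/0.8351 = 1.197 d.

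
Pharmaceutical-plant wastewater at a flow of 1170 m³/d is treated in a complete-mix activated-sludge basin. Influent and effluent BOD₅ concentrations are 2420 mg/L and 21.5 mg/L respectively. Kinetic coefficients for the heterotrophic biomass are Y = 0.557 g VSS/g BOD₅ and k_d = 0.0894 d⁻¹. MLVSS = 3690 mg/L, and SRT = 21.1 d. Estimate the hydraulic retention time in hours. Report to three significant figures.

Steady-state biomass mass balance: V·X·(1 + k_d·θ_c) = Y·Q·(S₀ − S)·θ_c, so V = 0.557 × 1170 × (2420 − 21.5) × 21.1 / [3690 × (1 + 0.0894 × 21.1)] = 3.3×10^7 / 10651 = 3097 m³.
HRT = V/Q = 3097 m³ / 1170 m³·d⁻¹ = 2.647 d × 24 = 63.52 h.

τ ≈ 63.5 h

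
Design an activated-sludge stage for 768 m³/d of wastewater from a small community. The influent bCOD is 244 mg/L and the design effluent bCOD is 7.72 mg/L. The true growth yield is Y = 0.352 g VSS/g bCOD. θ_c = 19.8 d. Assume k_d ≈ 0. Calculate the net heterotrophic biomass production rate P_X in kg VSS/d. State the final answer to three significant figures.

No decay correction is needed, so Y_obs = Y = 0.352.
ΔS = 244 − 7.72 = 236.3 mg/L, so the substrate removal rate is 768 × 236.3/1000 = 181.5 kg bCOD/d.
P_X = Y_obs · Q(S₀ − S) = 0.3520 × 181.5 = 63.87 kg VSS/d.

P_X ≈ 63.9 kg VSS/d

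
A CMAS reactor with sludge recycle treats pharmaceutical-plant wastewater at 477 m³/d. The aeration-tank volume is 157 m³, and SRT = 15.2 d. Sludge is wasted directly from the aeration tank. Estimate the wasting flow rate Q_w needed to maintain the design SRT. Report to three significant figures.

Q_w ≈ 10.3 m³/d

With mixed-liquor wasting, θ_c = V/Q_w, so Q_w = V/θ_c = 157.0/15.2 = 10.33 m³/d.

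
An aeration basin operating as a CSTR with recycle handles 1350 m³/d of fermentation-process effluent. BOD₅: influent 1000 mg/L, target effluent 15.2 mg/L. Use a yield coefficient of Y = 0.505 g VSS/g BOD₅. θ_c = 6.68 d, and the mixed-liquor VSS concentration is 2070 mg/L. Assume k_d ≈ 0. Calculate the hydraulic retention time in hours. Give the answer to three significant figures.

Biomass mass balance (decay neglected): V·X = Y·Q·(S₀ − S)·θ_c, so V = 0.505 × 1350 × (1000 − 15.2) × 6.68 / 2070 = 2167 m³.
HRT = V/Q = 2167 m³ / 1350 m³·d⁻¹ = 1.605 d × 24 = 38.52 h.

τ ≈ 38.5 h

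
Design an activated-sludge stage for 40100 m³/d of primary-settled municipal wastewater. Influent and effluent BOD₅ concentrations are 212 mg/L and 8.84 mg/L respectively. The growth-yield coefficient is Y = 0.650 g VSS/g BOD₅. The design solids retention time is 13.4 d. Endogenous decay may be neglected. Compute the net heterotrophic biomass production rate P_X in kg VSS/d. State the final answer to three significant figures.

Since k_d ≈ 0, Y_obs = Y = 0.650 g VSS/g BOD₅.
Q·(S₀ − S) = 40100 × (212 − 8.84) × 10⁻³ = 8147 kg/d removed.
So the net sludge growth is P_X = 0.6500 × 8147 = 5295 kg VSS/d.

P_X ≈ 5300 kg VSS/d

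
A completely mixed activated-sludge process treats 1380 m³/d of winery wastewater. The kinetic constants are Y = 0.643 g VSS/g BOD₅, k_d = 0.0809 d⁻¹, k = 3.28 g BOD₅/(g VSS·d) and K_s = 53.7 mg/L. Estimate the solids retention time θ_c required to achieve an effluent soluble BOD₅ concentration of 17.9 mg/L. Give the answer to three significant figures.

Specific growth rate at S = 17.9 mg/L: μ = YkS/(K_s+S) = 0.643·3.28·17.9/(53.7+17.9) = 0.5273 d⁻¹.
Then 1/θ_c = μ − k_d = 0.5273 − 0.0809 = 0.4464 d⁻¹, giving θ_c = 2.240 d.

θ_c ≈ 2.24 d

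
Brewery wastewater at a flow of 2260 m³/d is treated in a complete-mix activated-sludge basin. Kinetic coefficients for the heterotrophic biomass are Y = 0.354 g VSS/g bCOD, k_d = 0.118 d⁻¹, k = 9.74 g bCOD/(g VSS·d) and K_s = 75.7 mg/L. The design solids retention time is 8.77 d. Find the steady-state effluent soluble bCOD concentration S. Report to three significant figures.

For a completely mixed reactor with recycle the Lawrence–McCarty relation gives S = K_s·(1 + k_d·θ_c) / [θ_c·(Y·k − k_d) − 1] = 75.7 × (1 + 0.118 × 8.77) / [8.77 × (0.354 × 9.74 − 0.118) − 1] = 154.0 / 28.20 = 5.462 mg/L.

S ≈ 5.46 mg/L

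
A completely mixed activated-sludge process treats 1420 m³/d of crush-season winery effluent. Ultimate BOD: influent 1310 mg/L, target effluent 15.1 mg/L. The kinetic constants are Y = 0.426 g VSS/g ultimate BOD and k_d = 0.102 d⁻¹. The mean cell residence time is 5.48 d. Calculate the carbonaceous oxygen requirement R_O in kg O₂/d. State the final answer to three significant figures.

Y_obs = Y / (1 + k_d θ_c) = 0.426 / (1 + 0.102 × 5.48) = 0.426 / 1.559 = 0.2733.
Mass of ultimate BOD removed per day: Q(S₀ − S) = 1420 × 1295 g/m³ = 1839 kg/d.
P_X = Y_obs·Q·(S₀ − S) = 0.2733 × 1839 = 502.5 kg VSS/d.
R_O = Q·ΔS − 1.42 P_X = 1839 − 713.5 = 1125 kg O₂/d.

R_O ≈ 1130 kg O₂/d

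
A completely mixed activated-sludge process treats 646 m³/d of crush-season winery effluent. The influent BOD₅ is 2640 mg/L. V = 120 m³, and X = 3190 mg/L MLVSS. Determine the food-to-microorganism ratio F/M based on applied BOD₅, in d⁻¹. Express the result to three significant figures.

F/M = Q·S₀ / (V·X) = 646 × 2640 / (120.0 × 3190) = 4.455 g BOD₅·(g VSS·d)⁻¹.

F/M ≈ 4.46 d⁻¹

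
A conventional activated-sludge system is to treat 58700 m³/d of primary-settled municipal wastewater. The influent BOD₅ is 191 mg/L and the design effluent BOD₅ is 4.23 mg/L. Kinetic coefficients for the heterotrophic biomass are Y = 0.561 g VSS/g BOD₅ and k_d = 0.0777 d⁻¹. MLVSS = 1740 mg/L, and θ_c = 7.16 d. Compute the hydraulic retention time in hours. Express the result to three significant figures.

Rearranging the biomass balance for a CMAS with decay, V = Y·Q·ΔS·θ_c / [X·(1+k_d θ_c)] = 0.561 × 58700 × (191 − 4.23) × 7.16 / [1740 × (1 + 0.0777 × 7.16)] = 4.4×10^7 / 2708 = 16262 m³.
τ = V/Q = 16262/58700 = 0.2770 d, or 6.649 h.

τ ≈ 6.65 h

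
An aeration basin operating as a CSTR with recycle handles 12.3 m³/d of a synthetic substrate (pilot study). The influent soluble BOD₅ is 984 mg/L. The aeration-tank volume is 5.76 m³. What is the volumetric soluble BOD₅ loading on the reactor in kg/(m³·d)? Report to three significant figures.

L_v ≈ 2.10 kg soluble BOD₅/(m³·d)

L_v = Q S₀ / V = 12.3 × 984 × 10⁻³ / 5.760 = 2.101 kg/(m³·d).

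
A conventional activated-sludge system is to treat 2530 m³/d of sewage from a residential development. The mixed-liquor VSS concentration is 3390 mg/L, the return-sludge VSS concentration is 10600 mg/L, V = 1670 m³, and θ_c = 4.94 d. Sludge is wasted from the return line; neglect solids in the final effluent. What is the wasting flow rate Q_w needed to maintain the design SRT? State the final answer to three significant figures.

Q_w ≈ 108 m³/d

Q_w = (V·X)/(θ_c X_r) = 1670 × 3390 / (4.94 × 10600) = 108.1 m³/d.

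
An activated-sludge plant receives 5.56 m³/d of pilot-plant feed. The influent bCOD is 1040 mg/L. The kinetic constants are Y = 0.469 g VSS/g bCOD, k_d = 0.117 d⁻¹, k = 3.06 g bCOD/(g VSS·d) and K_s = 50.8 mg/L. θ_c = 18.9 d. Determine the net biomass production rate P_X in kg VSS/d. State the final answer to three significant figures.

Effluent substrate depends only on kinetics and SRT: S = K_s(1 + k_d θ_c) / [θ_c(Yk − k_d) − 1] = 50.8 × (1 + 0.117 × 18.9) / [18.9 × (0.469 × 3.06 − 0.117) − 1] = 163.1 / 23.91 = 6.822 mg/L.
The observed yield is Y_obs = Y/(1 + k_d·θ_c) = 0.469 / (1 + 0.117 × 18.9) = 0.469 / 3.211 = 0.1460 g VSS per g bCOD removed.
Mass of bCOD removed per day: Q(S₀ − S) = 5.56 × 1033 g/m³ = 5.744 kg/d.
Biomass produced: P_X = Y_obs·Q·ΔS = 0.1460 × 5.744 ≈ 0.8390 kg VSS/d.

P_X ≈ 0.839 kg VSS/d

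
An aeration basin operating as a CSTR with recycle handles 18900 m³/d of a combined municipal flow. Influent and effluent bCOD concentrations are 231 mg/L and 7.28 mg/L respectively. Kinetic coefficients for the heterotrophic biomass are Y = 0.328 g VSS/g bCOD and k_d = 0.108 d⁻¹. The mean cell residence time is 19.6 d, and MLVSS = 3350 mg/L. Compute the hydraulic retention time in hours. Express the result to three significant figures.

τ ≈ 3.31 h

From the SRT design equation V = Y Q (S₀−S) θ_c / [X (1 + k_d θ_c)] = 0.328 × 18900 × (231 − 7.28) × 19.6 / [3350 × (1 + 0.108 × 19.6)] = 2.72×10^7 / 10441 = 2603 m³.
Hydraulic retention time τ = V/Q = 2603 / 18900 = 0.1377 d = 3.306 h.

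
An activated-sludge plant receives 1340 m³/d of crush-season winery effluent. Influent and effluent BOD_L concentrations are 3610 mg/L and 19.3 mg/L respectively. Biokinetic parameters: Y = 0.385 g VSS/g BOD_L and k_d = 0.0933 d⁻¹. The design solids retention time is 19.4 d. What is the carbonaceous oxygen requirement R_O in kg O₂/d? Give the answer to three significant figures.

R_O ≈ 3880 kg O₂/d

Observed yield with endogenous decay: Y_obs = Y / (1 + k_d·θ_c) = 0.385 / (1 + 0.0933 × 19.4) = 0.385 / 2.810 = 0.1370 g VSS/g BOD_L.
Mass of BOD_L removed per day: Q(S₀ − S) = 1340 × 3591 g/m³ = 4812 kg/d.
Biomass synthesised: P_X = Y_obs × 4812 = 659.2 kg VSS/d.
R_O = Q·ΔS − 1.42 P_X = 4812 − 936.1 = 3875 kg O₂/d.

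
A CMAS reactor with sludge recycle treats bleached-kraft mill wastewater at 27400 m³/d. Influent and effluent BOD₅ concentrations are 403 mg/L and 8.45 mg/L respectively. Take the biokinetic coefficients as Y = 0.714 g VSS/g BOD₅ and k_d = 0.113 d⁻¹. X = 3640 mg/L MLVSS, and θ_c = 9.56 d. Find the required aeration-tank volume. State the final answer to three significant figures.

Steady-state biomass mass balance: V·X·(1 + k_d·θ_c) = Y·Q·(S₀ − S)·θ_c, so V = 0.714 × 27400 × (403 − 8.45) × 9.56 / [3640 × (1 + 0.113 × 9.56)] = 7.38×10^7 / 7572 = 9745 m³.

V ≈ 9750 m³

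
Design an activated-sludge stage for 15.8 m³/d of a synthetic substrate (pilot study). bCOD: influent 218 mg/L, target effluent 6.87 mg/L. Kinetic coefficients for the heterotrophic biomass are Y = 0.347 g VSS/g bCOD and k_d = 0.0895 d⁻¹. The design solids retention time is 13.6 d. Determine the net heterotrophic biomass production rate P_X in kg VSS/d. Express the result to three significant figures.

P_X ≈ 0.522 kg VSS/d

Observed yield with endogenous decay: Y_obs = Y / (1 + k_d·θ_c) = 0.347 / (1 + 0.0895 × 13.6) = 0.347 / 2.217 = 0.1565 g VSS/g bCOD.
Q·(S₀ − S) = 15.8 × (218 − 6.87) × 10⁻³ = 3.336 kg/d removed.
Net biomass production P_X = Y_obs × Q·(S₀ − S) = 0.1565 × 3.336 = 0.5221 kg VSS/d.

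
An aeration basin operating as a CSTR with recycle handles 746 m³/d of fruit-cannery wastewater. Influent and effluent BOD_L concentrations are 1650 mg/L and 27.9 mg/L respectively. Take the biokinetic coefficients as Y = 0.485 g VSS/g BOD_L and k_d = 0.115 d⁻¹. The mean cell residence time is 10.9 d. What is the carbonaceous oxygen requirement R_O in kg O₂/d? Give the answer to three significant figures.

Correct the yield for decay: Y_obs = Y/(1 + k_d θ_c) = 0.485 / (1 + 0.115 × 10.9) = 0.485 / 2.253 = 0.2152.
Mass of BOD_L removed per day: Q(S₀ − S) = 746 × 1622 g/m³ = 1210 kg/d.
Net sludge production P_X = 0.2152 × 1210 = 260.4 kg VSS/d.
R_O = Q·ΔS − 1.42 P_X = 1210 − 369.8 = 840.3 kg O₂/d.

R_O ≈ 840 kg O₂/d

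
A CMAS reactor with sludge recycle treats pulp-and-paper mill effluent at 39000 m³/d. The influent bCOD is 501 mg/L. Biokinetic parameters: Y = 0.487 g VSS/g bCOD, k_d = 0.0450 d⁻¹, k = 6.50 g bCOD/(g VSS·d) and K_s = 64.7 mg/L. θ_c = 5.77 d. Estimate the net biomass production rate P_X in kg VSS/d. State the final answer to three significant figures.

From the Monod/SRT balance for a CMAS, S = K_s·(1+k_d θ_c)/[θ_c·(Y k − k_d) − 1] = 64.7 × (1 + 0.0450 × 5.77) / [5.77 × (0.487 × 6.50 − 0.0450) − 1] = 81.50 / 17.01 = 4.793 mg/L.
Y_obs = Y / (1 + k_d θ_c) = 0.487 / (1 + 0.0450 × 5.77) = 0.487 / 1.260 = 0.3866.
Q·(S₀ − S) = 39000 × (501 − 4.79) × 10⁻³ = 19352 kg/d removed.
So the net sludge growth is P_X = 0.3866 × 19352 = 7482 kg VSS/d.

P_X ≈ 7480 kg VSS/d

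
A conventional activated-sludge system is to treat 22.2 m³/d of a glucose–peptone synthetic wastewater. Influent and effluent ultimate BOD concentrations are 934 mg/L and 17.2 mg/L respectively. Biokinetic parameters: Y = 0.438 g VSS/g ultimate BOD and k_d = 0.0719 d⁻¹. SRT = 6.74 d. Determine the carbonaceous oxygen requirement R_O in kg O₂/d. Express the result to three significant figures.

Observed yield with endogenous decay: Y_obs = Y / (1 + k_d·θ_c) = 0.438 / (1 + 0.0719 × 6.74) = 0.438 / 1.485 = 0.2950 g VSS/g ultimate BOD.
Q·(S₀ − S) = 22.2 × (934 − 17.2) × 10⁻³ = 20.35 kg/d removed.
Net sludge production P_X = 0.2950 × 20.35 = 6.005 kg VSS/d.
R_O = Q·ΔS − 1.42 P_X = 20.35 − 8.527 = 11.83 kg O₂/d.

R_O ≈ 11.8 kg O₂/d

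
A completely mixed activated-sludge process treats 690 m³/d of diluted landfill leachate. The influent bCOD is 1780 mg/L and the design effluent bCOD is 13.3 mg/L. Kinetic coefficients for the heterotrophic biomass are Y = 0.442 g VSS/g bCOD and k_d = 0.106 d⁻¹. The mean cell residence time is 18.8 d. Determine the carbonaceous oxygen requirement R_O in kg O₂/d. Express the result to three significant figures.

R_O ≈ 963 kg O₂/d

The observed yield is Y_obs = Y/(1 + k_d·θ_c) = 0.442 / (1 + 0.106 × 18.8) = 0.442 / 2.993 = 0.1477 g VSS per g bCOD removed.
Mass of bCOD removed per day: Q(S₀ − S) = 690 × 1767 g/m³ = 1219 kg/d.
Biomass synthesised: P_X = Y_obs × 1219 = 180.0 kg VSS/d.
Carbonaceous O₂ demand = substrate oxidised − cell-mass equivalent = 1219 − 1.42 × 180.0 = 963.4 kg O₂/d.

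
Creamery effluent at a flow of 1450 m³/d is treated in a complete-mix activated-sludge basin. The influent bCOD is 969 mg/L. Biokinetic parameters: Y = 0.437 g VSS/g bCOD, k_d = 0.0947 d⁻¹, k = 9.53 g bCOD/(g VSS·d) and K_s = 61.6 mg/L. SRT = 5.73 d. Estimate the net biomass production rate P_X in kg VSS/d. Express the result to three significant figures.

P_X ≈ 396 kg VSS/d

From the Monod/SRT balance for a CMAS, S = K_s·(1+k_d θ_c)/[θ_c·(Y k − k_d) − 1] = 61.6 × (1 + 0.0947 × 5.73) / [5.73 × (0.437 × 9.53 − 0.0947) − 1] = 95.03 / 22.32 = 4.257 mg/L.
Correct the yield for decay: Y_obs = Y/(1 + k_d θ_c) = 0.437 / (1 + 0.0947 × 5.73) = 0.437 / 1.543 = 0.2833.
Substrate removed = Q·(S₀ − S) = 1450 m³/d × (969 − 4.26) g/m³ = 1.4×10^6 g/d = 1399 kg/d.
Biomass produced: P_X = Y_obs·Q·ΔS = 0.2833 × 1399 ≈ 396.3 kg VSS/d.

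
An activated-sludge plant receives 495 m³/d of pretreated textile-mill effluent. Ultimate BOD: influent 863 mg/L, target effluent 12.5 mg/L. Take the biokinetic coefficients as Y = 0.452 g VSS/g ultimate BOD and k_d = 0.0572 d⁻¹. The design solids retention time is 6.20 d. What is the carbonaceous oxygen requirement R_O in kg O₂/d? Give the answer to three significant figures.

R_O ≈ 222 kg O₂/d

Observed yield with endogenous decay: Y_obs = Y / (1 + k_d·θ_c) = 0.452 / (1 + 0.0572 × 6.20) = 0.452 / 1.355 = 0.3337 g VSS/g ultimate BOD.
Mass of ultimate BOD removed per day: Q(S₀ − S) = 495 × 850.5 g/m³ = 421.0 kg/d.
Biomass synthesised: P_X = Y_obs × 421.0 = 140.5 kg VSS/d.
Carbonaceous O₂ demand = substrate oxidised − cell-mass equivalent = 421.0 − 1.42 × 140.5 = 221.5 kg O₂/d.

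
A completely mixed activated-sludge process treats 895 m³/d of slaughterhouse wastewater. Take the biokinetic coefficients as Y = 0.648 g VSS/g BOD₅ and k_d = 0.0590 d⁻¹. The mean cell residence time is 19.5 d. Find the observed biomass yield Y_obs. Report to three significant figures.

Correct the yield for decay: Y_obs = Y/(1 + k_d θ_c) = 0.648 / (1 + 0.0590 × 19.5) = 0.648 / 2.151 = 0.3013.

Y_obs ≈ 0.301 g VSS/g BOD₅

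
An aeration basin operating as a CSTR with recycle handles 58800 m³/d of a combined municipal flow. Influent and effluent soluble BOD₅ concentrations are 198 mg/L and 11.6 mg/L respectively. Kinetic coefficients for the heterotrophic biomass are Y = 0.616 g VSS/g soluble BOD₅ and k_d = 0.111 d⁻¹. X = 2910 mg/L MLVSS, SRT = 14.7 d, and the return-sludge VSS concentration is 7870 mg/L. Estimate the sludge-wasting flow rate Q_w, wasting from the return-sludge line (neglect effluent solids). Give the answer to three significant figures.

From the SRT design equation V = Y Q (S₀−S) θ_c / [X (1 + k_d θ_c)] = 0.616 × 58800 × (198 − 11.6) × 14.7 / [2910 × (1 + 0.111 × 14.7)] = 9.92×10^7 / 7658 = 12960 m³.
Wasting from the return line (neglecting effluent solids): Q_w = V·X / (θ_c·X_r) = 12960 × 2910 / (14.7 × 7870) = 326.0 m³/d.

Q_w ≈ 326 m³/d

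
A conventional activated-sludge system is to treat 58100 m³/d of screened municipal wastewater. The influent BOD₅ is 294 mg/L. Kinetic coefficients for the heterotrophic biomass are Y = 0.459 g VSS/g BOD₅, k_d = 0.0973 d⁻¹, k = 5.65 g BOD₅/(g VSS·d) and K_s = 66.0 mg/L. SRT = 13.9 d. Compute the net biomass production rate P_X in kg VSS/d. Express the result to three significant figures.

P_X ≈ 3280 kg VSS/d

From the Monod/SRT balance for a CMAS, S = K_s·(1+k_d θ_c)/[θ_c·(Y k − k_d) − 1] = 66.0 × (1 + 0.0973 × 13.9) / [13.9 × (0.459 × 5.65 − 0.0973) − 1] = 155.3 / 33.70 = 4.608 mg/L.
The observed yield is Y_obs = Y/(1 + k_d·θ_c) = 0.459 / (1 + 0.0973 × 13.9) = 0.459 / 2.352 = 0.1951 g VSS per g BOD₅ removed.
Q·(S₀ − S) = 58100 × (294 − 4.61) × 10⁻³ = 16814 kg/d removed.
So the net sludge growth is P_X = 0.1951 × 16814 = 3281 kg VSS/d.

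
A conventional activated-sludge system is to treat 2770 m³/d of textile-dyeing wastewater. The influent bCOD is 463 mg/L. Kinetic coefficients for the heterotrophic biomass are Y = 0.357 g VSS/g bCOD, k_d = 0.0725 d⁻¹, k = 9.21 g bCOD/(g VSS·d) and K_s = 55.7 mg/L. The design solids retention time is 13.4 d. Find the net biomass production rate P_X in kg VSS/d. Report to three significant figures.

P_X ≈ 231 kg VSS/d

For a completely mixed reactor with recycle the Lawrence–McCarty relation gives S = K_s·(1 + k_d·θ_c) / [θ_c·(Y·k − k_d) − 1] = 55.7 × (1 + 0.0725 × 13.4) / [13.4 × (0.357 × 9.21 − 0.0725) − 1] = 109.8 / 42.09 = 2.609 mg/L.
Observed yield with endogenous decay: Y_obs = Y / (1 + k_d·θ_c) = 0.357 / (1 + 0.0725 × 13.4) = 0.357 / 1.971 = 0.1811 g VSS/g bCOD.
ΔS = 463 − 2.61 = 460.4 mg/L, so the substrate removal rate is 2770 × 460.4/1000 = 1275 kg bCOD/d.
P_X = Y_obs · Q(S₀ − S) = 0.1811 × 1275 = 230.9 kg VSS/d.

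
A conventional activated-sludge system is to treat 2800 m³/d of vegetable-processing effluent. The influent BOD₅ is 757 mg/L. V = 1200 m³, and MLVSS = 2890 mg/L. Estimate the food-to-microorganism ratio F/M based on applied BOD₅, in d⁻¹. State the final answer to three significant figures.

F/M ≈ 0.611 d⁻¹

F/M = Q·S₀ / (V·X) = 2800 × 757 / (1200 × 2890) = 0.6112 g BOD₅·(g VSS·d)⁻¹.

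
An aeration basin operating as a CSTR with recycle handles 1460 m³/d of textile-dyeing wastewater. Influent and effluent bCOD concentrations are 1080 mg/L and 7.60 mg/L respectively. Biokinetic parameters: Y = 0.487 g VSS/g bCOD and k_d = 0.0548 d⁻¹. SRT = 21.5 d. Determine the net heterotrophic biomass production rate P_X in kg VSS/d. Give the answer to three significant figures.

P_X ≈ 350 kg VSS/d

The observed yield is Y_obs = Y/(1 + k_d·θ_c) = 0.487 / (1 + 0.0548 × 21.5) = 0.487 / 2.178 = 0.2236 g VSS per g bCOD removed.
ΔS = 1080 − 7.60 = 1072 mg/L, so the substrate removal rate is 1460 × 1072/1000 = 1566 kg bCOD/d.
Net biomass production P_X = Y_obs × Q·(S₀ − S) = 0.2236 × 1566 = 350.1 kg VSS/d.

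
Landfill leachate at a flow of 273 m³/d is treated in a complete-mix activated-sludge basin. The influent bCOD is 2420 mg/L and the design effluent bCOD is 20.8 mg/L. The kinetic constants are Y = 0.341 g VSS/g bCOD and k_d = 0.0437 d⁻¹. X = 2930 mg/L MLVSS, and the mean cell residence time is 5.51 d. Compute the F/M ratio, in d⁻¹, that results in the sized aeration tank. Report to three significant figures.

Steady-state biomass mass balance: V·X·(1 + k_d·θ_c) = Y·Q·(S₀ − S)·θ_c, so V = 0.341 × 273 × (2420 − 20.8) × 5.51 / [2930 × (1 + 0.0437 × 5.51)] = 1.23×10^6 / 3636 = 338.5 m³.
F/M = Q·S₀ / (V·X) = 273 × 2420 / (338.5 × 2930) = 0.6661 g bCOD·(g VSS·d)⁻¹.

F/M ≈ 0.666 d⁻¹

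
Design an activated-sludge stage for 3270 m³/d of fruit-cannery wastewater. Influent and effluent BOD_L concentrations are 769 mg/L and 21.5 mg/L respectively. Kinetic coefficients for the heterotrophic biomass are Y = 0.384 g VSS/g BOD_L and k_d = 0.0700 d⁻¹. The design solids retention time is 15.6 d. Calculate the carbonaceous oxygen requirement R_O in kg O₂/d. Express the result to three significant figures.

Observed yield with endogenous decay: Y_obs = Y / (1 + k_d·θ_c) = 0.384 / (1 + 0.0700 × 15.6) = 0.384 / 2.092 = 0.1836 g VSS/g BOD_L.
Q·(S₀ − S) = 3270 × (769 − 21.5) × 10⁻³ = 2444 kg/d removed.
Net sludge production P_X = 0.1836 × 2444 = 448.7 kg VSS/d.
Carbonaceous O₂ demand = substrate oxidised − cell-mass equivalent = 2444 − 1.42 × 448.7 = 1807 kg O₂/d.

R_O ≈ 1810 kg O₂/d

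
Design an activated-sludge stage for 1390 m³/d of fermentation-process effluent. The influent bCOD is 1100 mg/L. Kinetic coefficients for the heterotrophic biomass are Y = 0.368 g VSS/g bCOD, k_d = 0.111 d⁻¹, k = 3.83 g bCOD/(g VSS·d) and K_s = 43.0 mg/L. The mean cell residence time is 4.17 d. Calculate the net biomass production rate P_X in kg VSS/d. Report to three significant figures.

P_X ≈ 380 kg VSS/d

For a completely mixed reactor with recycle the Lawrence–McCarty relation gives S = K_s·(1 + k_d·θ_c) / [θ_c·(Y·k − k_d) − 1] = 43.0 × (1 + 0.111 × 4.17) / [4.17 × (0.368 × 3.83 − 0.111) − 1] = 62.90 / 4.414 = 14.25 mg/L.
Observed yield with endogenous decay: Y_obs = Y / (1 + k_d·θ_c) = 0.368 / (1 + 0.111 × 4.17) = 0.368 / 1.463 = 0.2516 g VSS/g bCOD.
Q·(S₀ − S) = 1390 × (1100 − 14.2) × 10⁻³ = 1509 kg/d removed.
P_X = Y_obs · Q(S₀ − S) = 0.2516 × 1509 = 379.7 kg VSS/d.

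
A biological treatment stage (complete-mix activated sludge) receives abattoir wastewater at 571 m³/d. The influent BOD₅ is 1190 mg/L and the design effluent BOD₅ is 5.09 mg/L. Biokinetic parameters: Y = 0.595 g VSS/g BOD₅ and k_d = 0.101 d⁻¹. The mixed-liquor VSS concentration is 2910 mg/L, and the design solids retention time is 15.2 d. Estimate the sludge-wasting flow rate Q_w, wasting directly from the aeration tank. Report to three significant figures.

Rearranging the biomass balance for a CMAS with decay, V = Y·Q·ΔS·θ_c / [X·(1+k_d θ_c)] = 0.595 × 571 × (1190 − 5.09) × 15.2 / [2910 × (1 + 0.101 × 15.2)] = 6.12×10^6 / 7377 = 829.4 m³.
Wasting from the aeration tank: Q_w = V / θ_c = 829.4 / 15.2 = 54.57 m³/d.

Q_w ≈ 54.6 m³/d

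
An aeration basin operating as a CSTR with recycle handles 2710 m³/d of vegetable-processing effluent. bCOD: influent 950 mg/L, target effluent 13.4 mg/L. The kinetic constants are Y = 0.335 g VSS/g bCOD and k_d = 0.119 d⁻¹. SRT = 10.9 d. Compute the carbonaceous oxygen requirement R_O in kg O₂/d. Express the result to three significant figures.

R_O ≈ 2010 kg O₂/d

Correct the yield for decay: Y_obs = Y/(1 + k_d θ_c) = 0.335 / (1 + 0.119 × 10.9) = 0.335 / 2.297 = 0.1458.
Substrate removed = Q·(S₀ − S) = 2710 m³/d × (950 − 13.4) g/m³ = 2.54×10^6 g/d = 2538 kg/d.
P_X = Y_obs·Q·(S₀ − S) = 0.1458 × 2538 = 370.2 kg VSS/d.
Carbonaceous O₂ demand = substrate oxidised − cell-mass equivalent = 2538 − 1.42 × 370.2 = 2013 kg O₂/d.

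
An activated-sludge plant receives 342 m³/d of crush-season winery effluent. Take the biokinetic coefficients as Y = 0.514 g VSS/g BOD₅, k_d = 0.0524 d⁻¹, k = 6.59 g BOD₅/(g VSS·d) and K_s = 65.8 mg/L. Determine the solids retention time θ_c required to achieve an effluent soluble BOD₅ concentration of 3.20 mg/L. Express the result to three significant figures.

From 1/θ_c = Y·k·S/(K_s + S) − k_d: Y·k·S/(K_s+S) = 0.514 × 6.59 × 3.20 / (65.8 + 3.20) = 0.1571 d⁻¹.
θ_c = 1/(μ − k_d) = 1/(0.1571 − 0.0524) = 1/0.1047 = 9.552 d.

θ_c ≈ 9.55 d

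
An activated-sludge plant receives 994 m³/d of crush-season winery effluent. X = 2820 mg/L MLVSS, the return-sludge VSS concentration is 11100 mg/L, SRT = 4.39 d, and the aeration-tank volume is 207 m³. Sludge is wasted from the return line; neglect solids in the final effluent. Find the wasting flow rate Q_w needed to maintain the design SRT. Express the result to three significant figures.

Q_w = (V·X)/(θ_c X_r) = 207.0 × 2820 / (4.39 × 11100) = 11.98 m³/d.

Q_w ≈ 12.0 m³/d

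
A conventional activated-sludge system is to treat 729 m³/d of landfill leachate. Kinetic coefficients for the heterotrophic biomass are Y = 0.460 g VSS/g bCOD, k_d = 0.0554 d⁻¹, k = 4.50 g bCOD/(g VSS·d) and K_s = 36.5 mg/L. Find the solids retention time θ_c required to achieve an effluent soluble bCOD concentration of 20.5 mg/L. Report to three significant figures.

Specific growth rate at S = 20.5 mg/L: μ = YkS/(K_s+S) = 0.460·4.50·20.5/(36.5+20.5) = 0.7445 d⁻¹.
θ_c = 1/(μ − k_d) = 1/(0.7445 − 0.0554) = 1/0.6891 = 1.451 d.

θ_c ≈ 1.45 d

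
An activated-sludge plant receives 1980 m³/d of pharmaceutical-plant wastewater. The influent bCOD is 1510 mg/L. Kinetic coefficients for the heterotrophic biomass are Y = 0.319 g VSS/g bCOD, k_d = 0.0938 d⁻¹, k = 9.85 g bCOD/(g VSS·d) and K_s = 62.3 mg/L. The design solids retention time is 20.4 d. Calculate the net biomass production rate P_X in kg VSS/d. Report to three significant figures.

Effluent substrate depends only on kinetics and SRT: S = K_s(1 + k_d θ_c) / [θ_c(Yk − k_d) − 1] = 62.3 × (1 + 0.0938 × 20.4) / [20.4 × (0.319 × 9.85 − 0.0938) − 1] = 181.5 / 61.19 = 2.967 mg/L.
Observed yield with endogenous decay: Y_obs = Y / (1 + k_d·θ_c) = 0.319 / (1 + 0.0938 × 20.4) = 0.319 / 2.914 = 0.1095 g VSS/g bCOD.
Mass of bCOD removed per day: Q(S₀ − S) = 1980 × 1507 g/m³ = 2984 kg/d.
Net biomass production P_X = Y_obs × Q·(S₀ − S) = 0.1095 × 2984 = 326.7 kg VSS/d.

P_X ≈ 327 kg VSS/d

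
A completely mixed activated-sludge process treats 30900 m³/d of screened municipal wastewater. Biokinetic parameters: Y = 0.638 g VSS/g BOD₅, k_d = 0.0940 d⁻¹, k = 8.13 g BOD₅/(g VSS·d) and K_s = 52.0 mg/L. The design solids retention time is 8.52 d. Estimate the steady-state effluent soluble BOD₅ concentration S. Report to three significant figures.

Effluent substrate depends only on kinetics and SRT: S = K_s(1 + k_d θ_c) / [θ_c(Yk − k_d) − 1] = 52.0 × (1 + 0.0940 × 8.52) / [8.52 × (0.638 × 8.13 − 0.0940) − 1] = 93.65 / 42.39 = 2.209 mg/L.

S ≈ 2.21 mg/L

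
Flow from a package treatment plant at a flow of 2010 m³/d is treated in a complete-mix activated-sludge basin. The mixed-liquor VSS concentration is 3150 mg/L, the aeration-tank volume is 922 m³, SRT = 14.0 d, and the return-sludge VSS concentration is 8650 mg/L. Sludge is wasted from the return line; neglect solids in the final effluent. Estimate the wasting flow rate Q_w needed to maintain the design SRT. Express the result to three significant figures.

Q_w = (V·X)/(θ_c X_r) = 922.0 × 3150 / (14.0 × 8650) = 23.98 m³/d.

Q_w ≈ 24.0 m³/d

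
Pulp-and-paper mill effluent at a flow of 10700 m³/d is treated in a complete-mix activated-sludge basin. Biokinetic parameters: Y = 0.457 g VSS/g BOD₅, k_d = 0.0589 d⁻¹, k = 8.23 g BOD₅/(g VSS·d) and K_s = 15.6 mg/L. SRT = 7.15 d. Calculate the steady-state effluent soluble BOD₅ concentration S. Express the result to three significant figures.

S ≈ 0.870 mg/L

From the Monod/SRT balance for a CMAS, S = K_s·(1+k_d θ_c)/[θ_c·(Y k − k_d) − 1] = 15.6 × (1 + 0.0589 × 7.15) / [7.15 × (0.457 × 8.23 − 0.0589) − 1] = 22.17 / 25.47 = 0.8704 mg/L.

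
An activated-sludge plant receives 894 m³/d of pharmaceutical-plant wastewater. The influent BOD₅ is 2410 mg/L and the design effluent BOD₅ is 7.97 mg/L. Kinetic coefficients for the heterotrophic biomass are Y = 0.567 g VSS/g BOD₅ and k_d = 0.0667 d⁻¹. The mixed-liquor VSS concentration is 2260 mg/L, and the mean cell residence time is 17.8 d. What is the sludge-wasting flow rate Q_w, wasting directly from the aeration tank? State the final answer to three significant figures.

From the SRT design equation V = Y Q (S₀−S) θ_c / [X (1 + k_d θ_c)] = 0.567 × 894 × (2410 − 7.97) × 17.8 / [2260 × (1 + 0.0667 × 17.8)] = 2.17×10^7 / 4943 = 4384 m³.
For wasting at MLVSS concentration, Q_w = V/θ_c = 4384/17.8 = 246.3 m³/d.

Q_w ≈ 246 m³/d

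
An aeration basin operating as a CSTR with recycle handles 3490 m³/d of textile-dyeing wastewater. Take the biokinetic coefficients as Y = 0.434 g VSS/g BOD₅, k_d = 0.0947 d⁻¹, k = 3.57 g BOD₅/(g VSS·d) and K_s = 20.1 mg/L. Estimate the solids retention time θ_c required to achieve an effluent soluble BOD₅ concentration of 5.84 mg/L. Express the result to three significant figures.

At the target effluent, Y k S/(K_s+S) = 0.434×3.57×5.84/25.94 = 0.3488 d⁻¹.
1/θ_c = 0.3488 − 0.0947 = 0.2541 d⁻¹, so θ_c = 3.935 d.

θ_c ≈ 3.94 d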